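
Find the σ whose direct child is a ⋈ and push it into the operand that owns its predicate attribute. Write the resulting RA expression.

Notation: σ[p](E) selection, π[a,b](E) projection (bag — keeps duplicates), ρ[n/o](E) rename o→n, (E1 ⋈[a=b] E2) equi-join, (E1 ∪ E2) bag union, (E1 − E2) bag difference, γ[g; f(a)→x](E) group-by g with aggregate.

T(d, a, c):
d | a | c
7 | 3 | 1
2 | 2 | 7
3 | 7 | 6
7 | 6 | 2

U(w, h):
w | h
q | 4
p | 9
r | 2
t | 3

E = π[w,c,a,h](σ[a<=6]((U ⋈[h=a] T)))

σ filters on a, owned by the right side.
E' = π[w,c,a,h]((U ⋈[h=a] σ[a<=6](T)))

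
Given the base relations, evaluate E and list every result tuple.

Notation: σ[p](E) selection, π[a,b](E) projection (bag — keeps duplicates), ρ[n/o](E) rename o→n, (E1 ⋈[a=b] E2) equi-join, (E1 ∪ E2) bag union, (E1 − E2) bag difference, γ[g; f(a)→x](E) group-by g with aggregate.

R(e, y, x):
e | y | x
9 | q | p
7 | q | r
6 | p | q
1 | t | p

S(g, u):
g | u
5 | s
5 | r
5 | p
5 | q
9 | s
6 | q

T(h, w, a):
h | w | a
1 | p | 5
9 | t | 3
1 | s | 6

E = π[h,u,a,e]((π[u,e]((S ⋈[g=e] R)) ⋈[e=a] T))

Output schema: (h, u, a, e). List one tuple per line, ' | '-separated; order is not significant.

Subexpression sizes:
  S → 6
  R → 4
  (S ⋈[g=e] R) → 2
  π[u,e]((S ⋈[g=e] R)) → 2
  T → 3
  (π[u,e]((S ⋈[g=e] R)) ⋈[e=a] T) → 1
  π[h,u,a,e]((π[u,e]((S ⋈[g=e] R)) ⋈[e=a] T)) → 1

== RESULT ==
h | u | a | e
1 | q | 6 | 6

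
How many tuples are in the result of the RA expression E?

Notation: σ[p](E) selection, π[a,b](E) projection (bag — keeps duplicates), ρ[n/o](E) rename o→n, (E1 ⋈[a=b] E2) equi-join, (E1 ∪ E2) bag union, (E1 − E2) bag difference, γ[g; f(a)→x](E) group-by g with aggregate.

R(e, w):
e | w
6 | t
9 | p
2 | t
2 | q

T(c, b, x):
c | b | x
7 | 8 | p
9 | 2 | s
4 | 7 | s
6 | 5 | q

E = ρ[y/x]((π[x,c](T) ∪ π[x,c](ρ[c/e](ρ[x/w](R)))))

Row counts bottom-up:
  T → 4
  π[x,c](T) → 4
  R → 4
  ρ[x/w](R) → 4
  ρ[c/e](ρ[x/w](R)) → 4
  π[x,c](ρ[c/e](ρ[x/w](R))) → 4
  (π[x,c](T) ∪ π[x,c](ρ[c/e](ρ[x/w](R)))) → 8
  ρ[y/x]((π[x,c](T) ∪ π[x,c](ρ[c/e](ρ[x/w](R))))) → 8

|E| = 8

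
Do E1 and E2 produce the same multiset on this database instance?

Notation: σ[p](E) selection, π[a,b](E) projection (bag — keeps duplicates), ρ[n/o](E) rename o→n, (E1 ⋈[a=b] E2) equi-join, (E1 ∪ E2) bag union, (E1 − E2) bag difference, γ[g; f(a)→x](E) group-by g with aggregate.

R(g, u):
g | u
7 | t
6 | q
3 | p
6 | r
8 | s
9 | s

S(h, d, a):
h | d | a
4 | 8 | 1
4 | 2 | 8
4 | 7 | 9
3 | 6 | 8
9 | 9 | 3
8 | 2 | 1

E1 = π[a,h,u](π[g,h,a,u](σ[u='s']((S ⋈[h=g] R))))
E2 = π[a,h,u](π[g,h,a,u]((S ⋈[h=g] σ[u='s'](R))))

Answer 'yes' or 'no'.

E1 stepwise |·|:
  S → 6
  R → 6
  (S ⋈[h=g] R) → 3
  σ[u='s']((S ⋈[h=g] R)) → 2
  π[g,h,a,u](σ[u='s']((S ⋈[h=g] R))) → 2
  π[a,h,u](π[g,h,a,u](σ[u='s']((S ⋈[h=g] R)))) → 2
E2 stepwise |·|:
  S → 6
  R → 6
  σ[u='s'](R) → 2
  (S ⋈[h=g] σ[u='s'](R)) → 2
  π[g,h,a,u]((S ⋈[h=g] σ[u='s'](R))) → 2
  π[a,h,u](π[g,h,a,u]((S ⋈[h=g] σ[u='s'](R)))) → 2

E1 and E2 produce the same multiset:
a | h | u
1 | 8 | s
3 | 9 | s

yes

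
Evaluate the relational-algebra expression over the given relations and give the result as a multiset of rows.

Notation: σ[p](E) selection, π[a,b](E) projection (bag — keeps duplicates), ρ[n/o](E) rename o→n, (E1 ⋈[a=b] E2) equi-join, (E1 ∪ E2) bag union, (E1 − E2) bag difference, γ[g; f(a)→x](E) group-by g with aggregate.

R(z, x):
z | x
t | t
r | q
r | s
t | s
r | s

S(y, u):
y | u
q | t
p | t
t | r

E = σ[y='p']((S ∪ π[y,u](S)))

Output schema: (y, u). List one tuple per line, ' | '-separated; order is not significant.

Subexpression sizes:
  S → 3
  S → 3
  π[y,u](S) → 3
  (S ∪ π[y,u](S)) → 6
  σ[y='p']((S ∪ π[y,u](S))) → 2

== RESULT ==
y | u
p | t
p | t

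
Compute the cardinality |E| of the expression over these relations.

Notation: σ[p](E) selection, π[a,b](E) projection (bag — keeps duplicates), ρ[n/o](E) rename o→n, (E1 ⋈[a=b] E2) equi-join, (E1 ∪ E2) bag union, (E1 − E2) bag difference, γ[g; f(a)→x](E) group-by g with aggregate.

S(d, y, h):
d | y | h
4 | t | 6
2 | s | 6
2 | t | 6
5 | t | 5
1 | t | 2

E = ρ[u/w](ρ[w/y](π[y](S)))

Stepwise |·|:
  S → 5
  π[y](S) → 5
  ρ[w/y](π[y](S)) → 5
  ρ[u/w](ρ[w/y](π[y](S))) → 5

|E| = 5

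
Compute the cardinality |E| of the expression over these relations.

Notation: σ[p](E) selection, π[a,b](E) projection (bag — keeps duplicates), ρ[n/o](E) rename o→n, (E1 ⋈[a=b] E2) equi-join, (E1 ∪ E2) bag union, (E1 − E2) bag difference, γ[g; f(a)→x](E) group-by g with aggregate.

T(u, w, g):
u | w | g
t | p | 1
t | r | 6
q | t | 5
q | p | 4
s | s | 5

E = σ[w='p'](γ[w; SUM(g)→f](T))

Row counts bottom-up:
  T → 5
  γ[w; SUM(g)→f](T) → 4
  σ[w='p'](γ[w; SUM(g)→f](T)) → 1

|E| = 1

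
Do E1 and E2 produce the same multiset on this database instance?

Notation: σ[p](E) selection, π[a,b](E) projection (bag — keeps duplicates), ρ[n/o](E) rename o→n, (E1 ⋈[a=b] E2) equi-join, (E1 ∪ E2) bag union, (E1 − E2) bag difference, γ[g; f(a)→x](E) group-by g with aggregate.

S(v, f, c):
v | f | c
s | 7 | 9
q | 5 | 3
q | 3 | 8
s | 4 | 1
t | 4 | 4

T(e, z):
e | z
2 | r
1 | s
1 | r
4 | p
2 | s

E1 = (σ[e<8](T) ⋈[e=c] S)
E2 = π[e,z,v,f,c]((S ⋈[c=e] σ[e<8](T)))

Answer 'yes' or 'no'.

E1 subexpression sizes:
  T → 5
  σ[e<8](T) → 5
  S → 5
  (σ[e<8](T) ⋈[e=c] S) → 3
E2 subexpression sizes:
  S → 5
  T → 5
  σ[e<8](T) → 5
  (S ⋈[c=e] σ[e<8](T)) → 3
  π[e,z,v,f,c]((S ⋈[c=e] σ[e<8](T))) → 3

E1 and E2 produce the same multiset:
e | z | v | f | c
1 | r | s | 4 | 1
1 | s | s | 4 | 1
4 | p | t | 4 | 4

yes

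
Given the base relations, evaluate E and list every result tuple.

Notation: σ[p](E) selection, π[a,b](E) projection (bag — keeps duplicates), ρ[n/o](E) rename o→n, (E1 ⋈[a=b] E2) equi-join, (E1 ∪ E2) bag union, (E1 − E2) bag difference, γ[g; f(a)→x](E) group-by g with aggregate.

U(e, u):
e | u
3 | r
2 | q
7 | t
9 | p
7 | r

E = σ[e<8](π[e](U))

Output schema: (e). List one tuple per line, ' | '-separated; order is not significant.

Per-node cardinality:
  U → 5
  π[e](U) → 5
  σ[e<8](π[e](U)) → 4

== RESULT ==
e
2
3
7
7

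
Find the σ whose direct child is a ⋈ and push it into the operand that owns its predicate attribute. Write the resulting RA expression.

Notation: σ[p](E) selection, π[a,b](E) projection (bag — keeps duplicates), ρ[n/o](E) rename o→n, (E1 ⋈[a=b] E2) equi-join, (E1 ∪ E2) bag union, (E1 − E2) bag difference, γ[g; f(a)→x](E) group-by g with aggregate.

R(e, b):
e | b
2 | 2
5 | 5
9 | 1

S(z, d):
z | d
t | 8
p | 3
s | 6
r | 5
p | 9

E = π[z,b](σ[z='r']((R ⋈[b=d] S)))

σ filters on z, owned by the right side.
E' = π[z,b]((R ⋈[b=d] σ[z='r'](S)))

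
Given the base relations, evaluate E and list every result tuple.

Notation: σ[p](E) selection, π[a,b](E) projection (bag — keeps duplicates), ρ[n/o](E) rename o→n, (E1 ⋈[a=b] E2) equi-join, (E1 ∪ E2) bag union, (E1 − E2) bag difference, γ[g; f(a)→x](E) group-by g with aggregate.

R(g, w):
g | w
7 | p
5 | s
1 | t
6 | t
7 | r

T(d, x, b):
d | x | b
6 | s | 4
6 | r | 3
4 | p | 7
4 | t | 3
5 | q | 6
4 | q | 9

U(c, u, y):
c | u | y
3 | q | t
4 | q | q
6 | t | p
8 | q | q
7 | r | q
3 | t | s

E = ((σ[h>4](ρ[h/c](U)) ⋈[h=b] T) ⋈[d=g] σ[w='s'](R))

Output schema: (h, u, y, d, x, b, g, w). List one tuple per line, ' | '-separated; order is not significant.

Stepwise |·|:
  U → 6
  ρ[h/c](U) → 6
  σ[h>4](ρ[h/c](U)) → 3
  T → 6
  (σ[h>4](ρ[h/c](U)) ⋈[h=b] T) → 2
  R → 5
  σ[w='s'](R) → 1
  ((σ[h>4](ρ[h/c](U)) ⋈[h=b] T) ⋈[d=g] σ[w='s'](R)) → 1

== RESULT ==
h | u | y | d | x | b | g | w
6 | t | p | 5 | q | 6 | 5 | s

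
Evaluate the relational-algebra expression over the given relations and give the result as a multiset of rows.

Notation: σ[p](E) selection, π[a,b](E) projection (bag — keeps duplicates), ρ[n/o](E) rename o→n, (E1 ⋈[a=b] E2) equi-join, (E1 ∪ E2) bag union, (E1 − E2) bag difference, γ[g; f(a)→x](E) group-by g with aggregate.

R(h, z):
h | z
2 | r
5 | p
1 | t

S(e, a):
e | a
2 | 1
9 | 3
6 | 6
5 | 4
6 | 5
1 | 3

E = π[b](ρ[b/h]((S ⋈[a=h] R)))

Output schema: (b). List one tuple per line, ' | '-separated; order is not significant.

Row counts bottom-up:
  S → 6
  R → 3
  (S ⋈[a=h] R) → 2
  ρ[b/h]((S ⋈[a=h] R)) → 2
  π[b](ρ[b/h]((S ⋈[a=h] R))) → 2

== RESULT ==
b
1
5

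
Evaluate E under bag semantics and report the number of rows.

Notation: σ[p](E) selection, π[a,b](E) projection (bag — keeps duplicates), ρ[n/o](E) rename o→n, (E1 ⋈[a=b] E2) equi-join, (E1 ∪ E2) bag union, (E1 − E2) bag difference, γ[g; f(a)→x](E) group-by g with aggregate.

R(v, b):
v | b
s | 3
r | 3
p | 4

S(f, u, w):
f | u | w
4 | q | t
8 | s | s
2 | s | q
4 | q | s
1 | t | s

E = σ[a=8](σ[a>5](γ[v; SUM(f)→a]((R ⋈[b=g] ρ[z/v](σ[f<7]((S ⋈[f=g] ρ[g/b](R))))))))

Row counts bottom-up:
  R → 3
  S → 5
  R → 3
  ρ[g/b](R) → 3
  (S ⋈[f=g] ρ[g/b](R)) → 2
  σ[f<7]((S ⋈[f=g] ρ[g/b](R))) → 2
  ρ[z/v](σ[f<7]((S ⋈[f=g] ρ[g/b](R)))) → 2
  (R ⋈[b=g] ρ[z/v](σ[f<7]((S ⋈[f=g] ρ[g/b](R))))) → 2
  γ[v; SUM(f)→a]((R ⋈[b=g] ρ[z/v](σ[f<7]((S ⋈[f=g] ρ[g/b](R)))))) → 1
  σ[a>5](γ[v; SUM(f)→a]((R ⋈[b=g] ρ[z/v](σ[f<7]((S ⋈[f=g] ρ[g/b](R))))))) → 1
  σ[a=8](σ[a>5](γ[v; SUM(f)→a]((R ⋈[b=g] ρ[z/v](σ[f<7]((S ⋈[f=g] ρ[g/b](R)))))))) → 1

|E| = 1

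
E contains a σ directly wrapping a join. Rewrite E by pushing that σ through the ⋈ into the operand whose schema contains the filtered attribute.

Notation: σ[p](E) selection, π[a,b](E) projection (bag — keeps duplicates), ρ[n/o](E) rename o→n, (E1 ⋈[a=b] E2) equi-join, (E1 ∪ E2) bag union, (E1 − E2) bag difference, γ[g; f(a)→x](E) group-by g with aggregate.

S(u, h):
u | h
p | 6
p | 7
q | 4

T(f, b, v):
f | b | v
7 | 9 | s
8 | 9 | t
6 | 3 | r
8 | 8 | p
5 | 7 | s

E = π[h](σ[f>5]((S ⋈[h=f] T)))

σ filters on f, owned by the right side.
E' = π[h]((S ⋈[h=f] σ[f>5](T)))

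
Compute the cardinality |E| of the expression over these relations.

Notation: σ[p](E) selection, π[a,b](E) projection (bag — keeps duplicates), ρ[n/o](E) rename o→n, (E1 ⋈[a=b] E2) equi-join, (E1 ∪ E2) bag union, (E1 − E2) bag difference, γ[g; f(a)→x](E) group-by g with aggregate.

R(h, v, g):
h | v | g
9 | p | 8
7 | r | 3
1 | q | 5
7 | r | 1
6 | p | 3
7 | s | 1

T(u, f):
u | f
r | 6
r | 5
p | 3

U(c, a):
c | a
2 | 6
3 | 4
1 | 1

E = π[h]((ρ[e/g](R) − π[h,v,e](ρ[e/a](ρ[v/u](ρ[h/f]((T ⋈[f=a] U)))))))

Per-node cardinality:
  R → 6
  ρ[e/g](R) → 6
  T → 3
  U → 3
  (T ⋈[f=a] U) → 1
  ρ[h/f]((T ⋈[f=a] U)) → 1
  ρ[v/u](ρ[h/f]((T ⋈[f=a] U))) → 1
  ρ[e/a](ρ[v/u](ρ[h/f]((T ⋈[f=a] U)))) → 1
  π[h,v,e](ρ[e/a](ρ[v/u](ρ[h/f]((T ⋈[f=a] U))))) → 1
  (ρ[e/g](R) − π[h,v,e](ρ[e/a](ρ[v/u](ρ[h/f]((T ⋈[f=a] U)))))) → 6
  π[h]((ρ[e/g](R) − π[h,v,e](ρ[e/a](ρ[v/u](ρ[h/f]((T ⋈[f=a] U))))))) → 6

|E| = 6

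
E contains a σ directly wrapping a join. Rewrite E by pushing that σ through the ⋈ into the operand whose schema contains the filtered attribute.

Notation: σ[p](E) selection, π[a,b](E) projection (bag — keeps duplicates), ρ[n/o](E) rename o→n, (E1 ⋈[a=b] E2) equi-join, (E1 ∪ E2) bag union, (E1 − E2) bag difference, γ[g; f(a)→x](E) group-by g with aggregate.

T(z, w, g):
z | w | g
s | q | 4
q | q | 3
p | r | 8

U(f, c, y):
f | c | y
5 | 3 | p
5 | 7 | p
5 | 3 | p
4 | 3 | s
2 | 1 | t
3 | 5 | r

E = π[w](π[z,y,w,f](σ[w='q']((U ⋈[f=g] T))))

σ filters on w, owned by the right side.
E' = π[w](π[z,y,w,f]((U ⋈[f=g] σ[w='q'](T))))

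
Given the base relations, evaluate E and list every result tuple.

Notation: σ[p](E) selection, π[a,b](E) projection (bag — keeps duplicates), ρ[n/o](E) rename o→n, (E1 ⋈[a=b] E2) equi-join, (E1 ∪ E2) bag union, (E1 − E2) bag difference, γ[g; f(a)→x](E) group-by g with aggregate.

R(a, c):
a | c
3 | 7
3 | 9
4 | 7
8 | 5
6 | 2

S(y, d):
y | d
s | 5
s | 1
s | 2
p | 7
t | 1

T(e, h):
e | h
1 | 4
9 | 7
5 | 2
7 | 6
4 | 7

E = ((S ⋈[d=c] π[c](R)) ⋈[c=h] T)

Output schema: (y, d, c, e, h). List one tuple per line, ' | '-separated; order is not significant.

Subexpression sizes:
  S → 5
  R → 5
  π[c](R) → 5
  (S ⋈[d=c] π[c](R)) → 4
  T → 5
  ((S ⋈[d=c] π[c](R)) ⋈[c=h] T) → 5

== RESULT ==
y | d | c | e | h
p | 7 | 7 | 4 | 7
p | 7 | 7 | 4 | 7
p | 7 | 7 | 9 | 7
p | 7 | 7 | 9 | 7
s | 2 | 2 | 5 | 2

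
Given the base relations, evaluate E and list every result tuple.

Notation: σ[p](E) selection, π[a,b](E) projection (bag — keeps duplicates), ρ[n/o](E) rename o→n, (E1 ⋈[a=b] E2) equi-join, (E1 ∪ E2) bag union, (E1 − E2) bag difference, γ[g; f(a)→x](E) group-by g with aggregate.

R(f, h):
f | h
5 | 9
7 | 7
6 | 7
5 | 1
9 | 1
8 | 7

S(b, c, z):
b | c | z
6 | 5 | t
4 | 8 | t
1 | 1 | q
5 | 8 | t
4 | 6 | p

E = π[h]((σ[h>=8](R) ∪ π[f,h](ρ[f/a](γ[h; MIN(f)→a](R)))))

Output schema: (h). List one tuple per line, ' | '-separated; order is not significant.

Stepwise |·|:
  R → 6
  σ[h>=8](R) → 1
  R → 6
  γ[h; MIN(f)→a](R) → 3
  ρ[f/a](γ[h; MIN(f)→a](R)) → 3
  π[f,h](ρ[f/a](γ[h; MIN(f)→a](R))) → 3
  (σ[h>=8](R) ∪ π[f,h](ρ[f/a](γ[h; MIN(f)→a](R)))) → 4
  π[h]((σ[h>=8](R) ∪ π[f,h](ρ[f/a](γ[h; MIN(f)→a](R))))) → 4

== RESULT ==
h
1
7
9
9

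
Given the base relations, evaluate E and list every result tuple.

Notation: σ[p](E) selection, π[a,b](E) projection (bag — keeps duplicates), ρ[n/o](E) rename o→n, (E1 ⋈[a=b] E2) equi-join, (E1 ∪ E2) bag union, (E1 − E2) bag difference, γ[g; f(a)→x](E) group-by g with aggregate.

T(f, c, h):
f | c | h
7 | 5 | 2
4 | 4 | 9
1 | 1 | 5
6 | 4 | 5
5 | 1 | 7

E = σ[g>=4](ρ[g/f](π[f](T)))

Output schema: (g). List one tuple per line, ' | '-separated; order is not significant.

Row counts bottom-up:
  T → 5
  π[f](T) → 5
  ρ[g/f](π[f](T)) → 5
  σ[g>=4](ρ[g/f](π[f](T))) → 4

== RESULT ==
g
4
5
6
7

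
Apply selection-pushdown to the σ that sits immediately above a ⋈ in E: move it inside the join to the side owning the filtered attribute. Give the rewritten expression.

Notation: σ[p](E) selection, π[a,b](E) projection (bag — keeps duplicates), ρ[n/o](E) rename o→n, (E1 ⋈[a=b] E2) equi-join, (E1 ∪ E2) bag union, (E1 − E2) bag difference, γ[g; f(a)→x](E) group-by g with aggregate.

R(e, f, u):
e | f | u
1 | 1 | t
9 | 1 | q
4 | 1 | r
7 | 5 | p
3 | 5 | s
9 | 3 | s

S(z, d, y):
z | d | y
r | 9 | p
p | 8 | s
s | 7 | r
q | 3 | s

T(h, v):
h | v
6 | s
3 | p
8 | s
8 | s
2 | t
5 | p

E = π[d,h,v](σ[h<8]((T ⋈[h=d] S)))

σ filters on h, owned by the left side.
E' = π[d,h,v]((σ[h<8](T) ⋈[h=d] S))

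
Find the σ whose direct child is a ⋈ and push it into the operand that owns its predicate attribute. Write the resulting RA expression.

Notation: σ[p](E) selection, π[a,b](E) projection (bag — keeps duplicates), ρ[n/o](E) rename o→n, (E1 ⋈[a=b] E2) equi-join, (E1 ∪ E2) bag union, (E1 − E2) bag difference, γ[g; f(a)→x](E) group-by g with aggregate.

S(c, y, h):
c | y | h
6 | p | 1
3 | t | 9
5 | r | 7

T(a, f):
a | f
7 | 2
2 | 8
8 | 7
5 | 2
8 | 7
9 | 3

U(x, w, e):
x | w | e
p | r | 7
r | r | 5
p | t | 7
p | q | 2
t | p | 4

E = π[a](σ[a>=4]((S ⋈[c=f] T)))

σ filters on a, owned by the right side.
E' = π[a]((S ⋈[c=f] σ[a>=4](T)))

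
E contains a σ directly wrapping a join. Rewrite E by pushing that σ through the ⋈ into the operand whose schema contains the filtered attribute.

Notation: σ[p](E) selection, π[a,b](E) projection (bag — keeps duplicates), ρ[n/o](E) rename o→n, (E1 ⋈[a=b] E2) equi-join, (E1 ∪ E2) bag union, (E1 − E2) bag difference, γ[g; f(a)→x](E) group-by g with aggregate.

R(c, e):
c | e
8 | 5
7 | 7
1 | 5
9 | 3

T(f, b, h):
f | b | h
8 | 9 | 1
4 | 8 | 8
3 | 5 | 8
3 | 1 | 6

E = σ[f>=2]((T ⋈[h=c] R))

σ filters on f, owned by the left side.
E' = (σ[f>=2](T) ⋈[h=c] R)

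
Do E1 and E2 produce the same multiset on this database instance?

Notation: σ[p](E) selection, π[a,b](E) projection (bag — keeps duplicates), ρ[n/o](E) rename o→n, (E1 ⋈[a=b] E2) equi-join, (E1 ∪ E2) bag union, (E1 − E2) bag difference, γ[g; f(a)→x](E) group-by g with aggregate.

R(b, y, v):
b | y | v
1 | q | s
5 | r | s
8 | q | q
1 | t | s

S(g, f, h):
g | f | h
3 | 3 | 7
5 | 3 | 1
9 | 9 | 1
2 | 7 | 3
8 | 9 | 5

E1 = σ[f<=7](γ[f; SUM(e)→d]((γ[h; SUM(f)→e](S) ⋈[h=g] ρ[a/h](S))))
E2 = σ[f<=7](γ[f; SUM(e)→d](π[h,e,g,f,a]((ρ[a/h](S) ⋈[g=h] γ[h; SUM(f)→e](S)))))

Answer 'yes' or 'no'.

E1 subexpression sizes:
  S → 5
  γ[h; SUM(f)→e](S) → 4
  S → 5
  ρ[a/h](S) → 5
  (γ[h; SUM(f)→e](S) ⋈[h=g] ρ[a/h](S)) → 2
  γ[f; SUM(e)→d]((γ[h; SUM(f)→e](S) ⋈[h=g] ρ[a/h](S))) → 1
  σ[f<=7](γ[f; SUM(e)→d]((γ[h; SUM(f)→e](S) ⋈[h=g] ρ[a/h](S)))) → 1
E2 subexpression sizes:
  S → 5
  ρ[a/h](S) → 5
  S → 5
  γ[h; SUM(f)→e](S) → 4
  (ρ[a/h](S) ⋈[g=h] γ[h; SUM(f)→e](S)) → 2
  π[h,e,g,f,a]((ρ[a/h](S) ⋈[g=h] γ[h; SUM(f)→e](S))) → 2
  γ[f; SUM(e)→d](π[h,e,g,f,a]((ρ[a/h](S) ⋈[g=h] γ[h; SUM(f)→e](S)))) → 1
  σ[f<=7](γ[f; SUM(e)→d](π[h,e,g,f,a]((ρ[a/h](S) ⋈[g=h] γ[h; SUM(f)→e](S))))) → 1

E1 and E2 produce the same multiset:
f | d
3 | 16

yes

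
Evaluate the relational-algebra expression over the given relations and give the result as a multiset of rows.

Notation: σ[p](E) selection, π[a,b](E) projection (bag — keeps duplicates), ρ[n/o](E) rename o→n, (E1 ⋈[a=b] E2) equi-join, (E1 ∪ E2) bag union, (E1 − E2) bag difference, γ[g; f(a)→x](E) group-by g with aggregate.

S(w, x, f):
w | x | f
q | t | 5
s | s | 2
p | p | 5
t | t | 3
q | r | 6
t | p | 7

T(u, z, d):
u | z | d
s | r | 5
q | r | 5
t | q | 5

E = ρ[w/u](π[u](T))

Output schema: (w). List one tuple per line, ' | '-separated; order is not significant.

Subexpression sizes:
  T → 3
  π[u](T) → 3
  ρ[w/u](π[u](T)) → 3

== RESULT ==
w
q
s
t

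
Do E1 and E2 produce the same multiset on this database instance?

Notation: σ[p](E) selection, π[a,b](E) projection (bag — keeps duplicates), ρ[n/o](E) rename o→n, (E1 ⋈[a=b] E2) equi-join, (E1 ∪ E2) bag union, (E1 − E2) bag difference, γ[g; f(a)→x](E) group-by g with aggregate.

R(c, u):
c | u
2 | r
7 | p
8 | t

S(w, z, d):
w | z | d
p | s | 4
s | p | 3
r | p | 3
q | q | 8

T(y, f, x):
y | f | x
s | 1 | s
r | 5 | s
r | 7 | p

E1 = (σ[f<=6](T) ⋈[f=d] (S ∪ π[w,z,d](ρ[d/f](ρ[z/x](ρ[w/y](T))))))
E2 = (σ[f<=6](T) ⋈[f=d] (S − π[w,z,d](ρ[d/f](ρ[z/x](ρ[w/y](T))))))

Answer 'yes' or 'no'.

E1 per-node cardinality:
  T → 3
  σ[f<=6](T) → 2
  S → 4
  T → 3
  ρ[w/y](T) → 3
  ρ[z/x](ρ[w/y](T)) → 3
  ρ[d/f](ρ[z/x](ρ[w/y](T))) → 3
  π[w,z,d](ρ[d/f](ρ[z/x](ρ[w/y](T)))) → 3
  (S ∪ π[w,z,d](ρ[d/f](ρ[z/x](ρ[w/y](T))))) → 7
  (σ[f<=6](T) ⋈[f=d] (S ∪ π[w,z,d](ρ[d/f](ρ[z/x](ρ[w/y](T)))))) → 2
E2 per-node cardinality:
  T → 3
  σ[f<=6](T) → 2
  S → 4
  T → 3
  ρ[w/y](T) → 3
  ρ[z/x](ρ[w/y](T)) → 3
  ρ[d/f](ρ[z/x](ρ[w/y](T))) → 3
  π[w,z,d](ρ[d/f](ρ[z/x](ρ[w/y](T)))) → 3
  (S − π[w,z,d](ρ[d/f](ρ[z/x](ρ[w/y](T))))) → 4
  (σ[f<=6](T) ⋈[f=d] (S − π[w,z,d](ρ[d/f](ρ[z/x](ρ[w/y](T)))))) → 0

E1 result:
y | f | x | w | z | d
r | 5 | s | r | s | 5
s | 1 | s | s | s | 1
E2 result:
y | f | x | w | z | d
(0 rows)
Witness: ('r', 5, 's', 'r', 's', 5) appears 1× in E1 but 0× in E2.

no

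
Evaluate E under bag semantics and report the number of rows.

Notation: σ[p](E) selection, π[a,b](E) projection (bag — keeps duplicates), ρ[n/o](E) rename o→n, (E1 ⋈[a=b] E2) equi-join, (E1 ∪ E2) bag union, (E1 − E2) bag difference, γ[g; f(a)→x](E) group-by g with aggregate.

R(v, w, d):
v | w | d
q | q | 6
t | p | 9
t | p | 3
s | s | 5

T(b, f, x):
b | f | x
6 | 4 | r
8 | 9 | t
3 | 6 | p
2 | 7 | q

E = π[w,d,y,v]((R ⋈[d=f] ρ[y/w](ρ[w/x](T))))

Stepwise |·|:
  R → 4
  T → 4
  ρ[w/x](T) → 4
  ρ[y/w](ρ[w/x](T)) → 4
  (R ⋈[d=f] ρ[y/w](ρ[w/x](T))) → 2
  π[w,d,y,v]((R ⋈[d=f] ρ[y/w](ρ[w/x](T)))) → 2

|E| = 2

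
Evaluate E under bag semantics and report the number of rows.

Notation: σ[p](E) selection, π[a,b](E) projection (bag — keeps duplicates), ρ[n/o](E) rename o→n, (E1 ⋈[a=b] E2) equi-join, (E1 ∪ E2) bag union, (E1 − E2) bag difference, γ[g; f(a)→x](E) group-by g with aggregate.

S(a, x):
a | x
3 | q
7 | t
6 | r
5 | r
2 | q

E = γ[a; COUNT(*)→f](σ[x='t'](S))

Row counts bottom-up:
  S → 5
  σ[x='t'](S) → 1
  γ[a; COUNT(*)→f](σ[x='t'](S)) → 1

|E| = 1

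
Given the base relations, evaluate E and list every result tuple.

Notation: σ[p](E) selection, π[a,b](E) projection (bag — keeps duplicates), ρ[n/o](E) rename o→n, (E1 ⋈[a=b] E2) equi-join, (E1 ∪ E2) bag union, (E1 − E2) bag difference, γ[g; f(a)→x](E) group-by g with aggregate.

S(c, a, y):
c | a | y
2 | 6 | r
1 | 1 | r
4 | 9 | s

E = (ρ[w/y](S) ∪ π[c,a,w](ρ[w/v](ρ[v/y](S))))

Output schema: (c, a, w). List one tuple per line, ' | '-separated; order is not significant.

Subexpression sizes:
  S → 3
  ρ[w/y](S) → 3
  S → 3
  ρ[v/y](S) → 3
  ρ[w/v](ρ[v/y](S)) → 3
  π[c,a,w](ρ[w/v](ρ[v/y](S))) → 3
  (ρ[w/y](S) ∪ π[c,a,w](ρ[w/v](ρ[v/y](S)))) → 6

== RESULT ==
c | a | w
1 | 1 | r
1 | 1 | r
2 | 6 | r
2 | 6 | r
4 | 9 | s
4 | 9 | s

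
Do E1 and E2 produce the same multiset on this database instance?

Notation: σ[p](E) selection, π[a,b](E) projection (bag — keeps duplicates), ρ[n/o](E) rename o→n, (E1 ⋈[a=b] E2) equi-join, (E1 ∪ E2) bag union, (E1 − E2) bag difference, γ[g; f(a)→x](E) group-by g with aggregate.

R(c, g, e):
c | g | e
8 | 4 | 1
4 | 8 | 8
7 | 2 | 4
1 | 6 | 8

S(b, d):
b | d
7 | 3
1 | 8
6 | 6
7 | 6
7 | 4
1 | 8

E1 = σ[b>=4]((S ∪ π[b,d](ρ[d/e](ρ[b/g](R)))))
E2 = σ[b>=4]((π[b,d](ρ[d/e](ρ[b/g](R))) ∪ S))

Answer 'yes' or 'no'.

E1 row counts bottom-up:
  S → 6
  R → 4
  ρ[b/g](R) → 4
  ρ[d/e](ρ[b/g](R)) → 4
  π[b,d](ρ[d/e](ρ[b/g](R))) → 4
  (S ∪ π[b,d](ρ[d/e](ρ[b/g](R)))) → 10
  σ[b>=4]((S ∪ π[b,d](ρ[d/e](ρ[b/g](R))))) → 7
E2 row counts bottom-up:
  R → 4
  ρ[b/g](R) → 4
  ρ[d/e](ρ[b/g](R)) → 4
  π[b,d](ρ[d/e](ρ[b/g](R))) → 4
  S → 6
  (π[b,d](ρ[d/e](ρ[b/g](R))) ∪ S) → 10
  σ[b>=4]((π[b,d](ρ[d/e](ρ[b/g](R))) ∪ S)) → 7

E1 and E2 produce the same multiset:
b | d
4 | 1
6 | 6
6 | 8
7 | 3
7 | 4
7 | 6
8 | 8

yes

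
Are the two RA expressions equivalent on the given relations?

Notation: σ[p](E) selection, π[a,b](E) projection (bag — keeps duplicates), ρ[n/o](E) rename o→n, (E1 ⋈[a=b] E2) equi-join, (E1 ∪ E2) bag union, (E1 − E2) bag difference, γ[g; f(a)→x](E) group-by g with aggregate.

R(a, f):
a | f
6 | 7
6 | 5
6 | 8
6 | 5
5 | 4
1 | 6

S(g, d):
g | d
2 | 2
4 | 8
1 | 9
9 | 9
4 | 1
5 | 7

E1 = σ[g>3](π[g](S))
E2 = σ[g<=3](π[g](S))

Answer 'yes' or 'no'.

E1 per-node cardinality:
  S → 6
  π[g](S) → 6
  σ[g>3](π[g](S)) → 4
E2 per-node cardinality:
  S → 6
  π[g](S) → 6
  σ[g<=3](π[g](S)) → 2

E1 result:
g
4
4
5
9
E2 result:
g
1
2
Witness: (1,) appears 0× in E1 but 1× in E2.

no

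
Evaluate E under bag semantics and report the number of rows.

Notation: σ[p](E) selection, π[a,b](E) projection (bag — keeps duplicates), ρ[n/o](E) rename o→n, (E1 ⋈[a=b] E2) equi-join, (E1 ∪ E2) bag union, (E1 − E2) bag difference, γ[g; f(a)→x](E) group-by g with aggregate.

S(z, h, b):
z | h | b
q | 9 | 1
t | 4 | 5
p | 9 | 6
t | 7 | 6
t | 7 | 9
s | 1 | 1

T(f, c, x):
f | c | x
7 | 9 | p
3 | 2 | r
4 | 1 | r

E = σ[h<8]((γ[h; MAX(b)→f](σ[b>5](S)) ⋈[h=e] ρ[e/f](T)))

Stepwise |·|:
  S → 6
  σ[b>5](S) → 3
  γ[h; MAX(b)→f](σ[b>5](S)) → 2
  T → 3
  ρ[e/f](T) → 3
  (γ[h; MAX(b)→f](σ[b>5](S)) ⋈[h=e] ρ[e/f](T)) → 1
  σ[h<8]((γ[h; MAX(b)→f](σ[b>5](S)) ⋈[h=e] ρ[e/f](T))) → 1

|E| = 1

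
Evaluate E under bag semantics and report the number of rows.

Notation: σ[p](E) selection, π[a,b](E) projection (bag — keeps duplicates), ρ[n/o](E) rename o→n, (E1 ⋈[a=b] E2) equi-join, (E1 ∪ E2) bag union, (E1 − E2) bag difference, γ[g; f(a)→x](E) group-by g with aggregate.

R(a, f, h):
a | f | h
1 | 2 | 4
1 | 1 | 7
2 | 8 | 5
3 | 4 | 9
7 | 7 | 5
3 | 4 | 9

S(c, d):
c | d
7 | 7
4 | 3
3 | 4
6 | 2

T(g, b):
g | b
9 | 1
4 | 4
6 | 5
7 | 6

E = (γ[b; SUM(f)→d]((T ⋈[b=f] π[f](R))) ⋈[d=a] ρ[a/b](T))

Per-node cardinality:
  T → 4
  R → 6
  π[f](R) → 6
  (T ⋈[b=f] π[f](R)) → 3
  γ[b; SUM(f)→d]((T ⋈[b=f] π[f](R))) → 2
  T → 4
  ρ[a/b](T) → 4
  (γ[b; SUM(f)→d]((T ⋈[b=f] π[f](R))) ⋈[d=a] ρ[a/b](T)) → 1

|E| = 1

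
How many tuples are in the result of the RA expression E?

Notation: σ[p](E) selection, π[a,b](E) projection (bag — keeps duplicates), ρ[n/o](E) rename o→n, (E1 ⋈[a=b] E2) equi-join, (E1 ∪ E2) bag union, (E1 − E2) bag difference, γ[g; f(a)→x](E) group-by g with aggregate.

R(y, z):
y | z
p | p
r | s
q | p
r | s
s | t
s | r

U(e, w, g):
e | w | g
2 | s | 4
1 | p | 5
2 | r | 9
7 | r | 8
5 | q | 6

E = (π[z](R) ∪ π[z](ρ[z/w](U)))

Per-node cardinality:
  R → 6
  π[z](R) → 6
  U → 5
  ρ[z/w](U) → 5
  π[z](ρ[z/w](U)) → 5
  (π[z](R) ∪ π[z](ρ[z/w](U))) → 11

|E| = 11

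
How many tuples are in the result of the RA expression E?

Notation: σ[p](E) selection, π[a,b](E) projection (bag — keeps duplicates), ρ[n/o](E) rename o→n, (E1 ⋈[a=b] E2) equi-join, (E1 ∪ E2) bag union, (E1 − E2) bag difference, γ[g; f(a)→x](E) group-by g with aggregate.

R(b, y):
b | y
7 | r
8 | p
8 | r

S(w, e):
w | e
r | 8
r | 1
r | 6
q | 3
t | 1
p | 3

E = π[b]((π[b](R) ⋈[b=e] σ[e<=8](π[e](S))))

Per-node cardinality:
  R → 3
  π[b](R) → 3
  S → 6
  π[e](S) → 6
  σ[e<=8](π[e](S)) → 6
  (π[b](R) ⋈[b=e] σ[e<=8](π[e](S))) → 2
  π[b]((π[b](R) ⋈[b=e] σ[e<=8](π[e](S)))) → 2

|E| = 2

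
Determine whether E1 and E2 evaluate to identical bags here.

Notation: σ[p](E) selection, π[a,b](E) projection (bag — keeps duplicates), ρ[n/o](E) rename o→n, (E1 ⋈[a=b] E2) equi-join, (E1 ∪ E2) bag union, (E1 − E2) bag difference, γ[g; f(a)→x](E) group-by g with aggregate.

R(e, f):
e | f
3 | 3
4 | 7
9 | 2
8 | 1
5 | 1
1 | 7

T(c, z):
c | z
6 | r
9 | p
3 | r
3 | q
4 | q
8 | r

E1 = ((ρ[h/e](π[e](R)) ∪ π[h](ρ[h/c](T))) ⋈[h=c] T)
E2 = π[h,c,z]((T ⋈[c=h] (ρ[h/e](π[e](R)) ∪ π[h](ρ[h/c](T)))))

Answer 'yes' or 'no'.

E1 subexpression sizes:
  R → 6
  π[e](R) → 6
  ρ[h/e](π[e](R)) → 6
  T → 6
  ρ[h/c](T) → 6
  π[h](ρ[h/c](T)) → 6
  (ρ[h/e](π[e](R)) ∪ π[h](ρ[h/c](T))) → 12
  T → 6
  ((ρ[h/e](π[e](R)) ∪ π[h](ρ[h/c](T))) ⋈[h=c] T) → 13
E2 subexpression sizes:
  T → 6
  R → 6
  π[e](R) → 6
  ρ[h/e](π[e](R)) → 6
  T → 6
  ρ[h/c](T) → 6
  π[h](ρ[h/c](T)) → 6
  (ρ[h/e](π[e](R)) ∪ π[h](ρ[h/c](T))) → 12
  (T ⋈[c=h] (ρ[h/e](π[e](R)) ∪ π[h](ρ[h/c](T)))) → 13
  π[h,c,z]((T ⋈[c=h] (ρ[h/e](π[e](R)) ∪ π[h](ρ[h/c](T))))) → 13

E1 and E2 produce the same multiset:
h | c | z
3 | 3 | q
3 | 3 | q
3 | 3 | q
3 | 3 | r
3 | 3 | r
3 | 3 | r
4 | 4 | q
4 | 4 | q
6 | 6 | r
8 | 8 | r
8 | 8 | r
9 | 9 | p
9 | 9 | p

yes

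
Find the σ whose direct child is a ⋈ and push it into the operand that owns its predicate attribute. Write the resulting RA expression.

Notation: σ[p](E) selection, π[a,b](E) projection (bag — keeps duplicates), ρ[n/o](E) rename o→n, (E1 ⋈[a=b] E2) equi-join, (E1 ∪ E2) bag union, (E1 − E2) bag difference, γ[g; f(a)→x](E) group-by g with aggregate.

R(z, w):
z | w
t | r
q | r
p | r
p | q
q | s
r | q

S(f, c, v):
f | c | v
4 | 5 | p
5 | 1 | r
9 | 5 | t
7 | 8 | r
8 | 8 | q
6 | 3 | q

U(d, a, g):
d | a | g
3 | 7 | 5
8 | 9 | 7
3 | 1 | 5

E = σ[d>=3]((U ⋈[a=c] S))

σ filters on d, owned by the left side.
E' = (σ[d>=3](U) ⋈[a=c] S)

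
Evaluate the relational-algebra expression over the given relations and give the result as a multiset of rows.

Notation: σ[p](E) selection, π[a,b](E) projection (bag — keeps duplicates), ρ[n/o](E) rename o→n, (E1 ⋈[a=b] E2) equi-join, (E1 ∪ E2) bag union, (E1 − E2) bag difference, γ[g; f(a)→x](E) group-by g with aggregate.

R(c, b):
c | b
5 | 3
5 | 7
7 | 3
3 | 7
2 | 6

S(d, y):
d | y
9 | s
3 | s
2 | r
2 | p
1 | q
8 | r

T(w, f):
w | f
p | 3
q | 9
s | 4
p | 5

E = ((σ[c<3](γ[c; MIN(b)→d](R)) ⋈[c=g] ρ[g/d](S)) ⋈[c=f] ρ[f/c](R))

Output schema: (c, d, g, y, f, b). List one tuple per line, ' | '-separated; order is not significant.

Row counts bottom-up:
  R → 5
  γ[c; MIN(b)→d](R) → 4
  σ[c<3](γ[c; MIN(b)→d](R)) → 1
  S → 6
  ρ[g/d](S) → 6
  (σ[c<3](γ[c; MIN(b)→d](R)) ⋈[c=g] ρ[g/d](S)) → 2
  R → 5
  ρ[f/c](R) → 5
  ((σ[c<3](γ[c; MIN(b)→d](R)) ⋈[c=g] ρ[g/d](S)) ⋈[c=f] ρ[f/c](R)) → 2

== RESULT ==
c | d | g | y | f | b
2 | 6 | 2 | p | 2 | 6
2 | 6 | 2 | r | 2 | 6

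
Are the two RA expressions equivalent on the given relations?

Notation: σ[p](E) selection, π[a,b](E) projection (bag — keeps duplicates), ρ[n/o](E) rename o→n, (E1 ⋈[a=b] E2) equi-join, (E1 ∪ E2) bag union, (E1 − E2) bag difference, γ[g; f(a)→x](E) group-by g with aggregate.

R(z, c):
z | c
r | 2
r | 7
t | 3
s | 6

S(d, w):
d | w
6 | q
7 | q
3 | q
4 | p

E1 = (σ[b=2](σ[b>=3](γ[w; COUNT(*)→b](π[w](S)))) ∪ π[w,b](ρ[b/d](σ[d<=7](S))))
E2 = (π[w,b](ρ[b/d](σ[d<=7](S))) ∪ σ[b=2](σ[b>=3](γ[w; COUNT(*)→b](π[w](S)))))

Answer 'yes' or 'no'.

E1 per-node cardinality:
  S → 4
  π[w](S) → 4
  γ[w; COUNT(*)→b](π[w](S)) → 2
  σ[b>=3](γ[w; COUNT(*)→b](π[w](S))) → 1
  σ[b=2](σ[b>=3](γ[w; COUNT(*)→b](π[w](S)))) → 0
  S → 4
  σ[d<=7](S) → 4
  ρ[b/d](σ[d<=7](S)) → 4
  π[w,b](ρ[b/d](σ[d<=7](S))) → 4
  (σ[b=2](σ[b>=3](γ[w; COUNT(*)→b](π[w](S)))) ∪ π[w,b](ρ[b/d](σ[d<=7](S)))) → 4
E2 per-node cardinality:
  S → 4
  σ[d<=7](S) → 4
  ρ[b/d](σ[d<=7](S)) → 4
  π[w,b](ρ[b/d](σ[d<=7](S))) → 4
  S → 4
  π[w](S) → 4
  γ[w; COUNT(*)→b](π[w](S)) → 2
  σ[b>=3](γ[w; COUNT(*)→b](π[w](S))) → 1
  σ[b=2](σ[b>=3](γ[w; COUNT(*)→b](π[w](S)))) → 0
  (π[w,b](ρ[b/d](σ[d<=7](S))) ∪ σ[b=2](σ[b>=3](γ[w; COUNT(*)→b](π[w](S))))) → 4

E1 and E2 produce the same multiset:
w | b
p | 4
q | 3
q | 6
q | 7

yes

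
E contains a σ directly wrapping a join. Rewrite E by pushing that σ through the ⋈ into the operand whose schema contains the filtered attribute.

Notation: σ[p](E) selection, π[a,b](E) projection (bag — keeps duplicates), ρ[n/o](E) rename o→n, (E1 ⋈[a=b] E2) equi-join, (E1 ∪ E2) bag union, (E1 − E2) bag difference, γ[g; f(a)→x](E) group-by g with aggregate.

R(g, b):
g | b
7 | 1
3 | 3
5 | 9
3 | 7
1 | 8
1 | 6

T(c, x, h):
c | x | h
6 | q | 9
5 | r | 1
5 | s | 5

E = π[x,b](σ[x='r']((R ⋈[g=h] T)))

σ filters on x, owned by the right side.
E' = π[x,b]((R ⋈[g=h] σ[x='r'](T)))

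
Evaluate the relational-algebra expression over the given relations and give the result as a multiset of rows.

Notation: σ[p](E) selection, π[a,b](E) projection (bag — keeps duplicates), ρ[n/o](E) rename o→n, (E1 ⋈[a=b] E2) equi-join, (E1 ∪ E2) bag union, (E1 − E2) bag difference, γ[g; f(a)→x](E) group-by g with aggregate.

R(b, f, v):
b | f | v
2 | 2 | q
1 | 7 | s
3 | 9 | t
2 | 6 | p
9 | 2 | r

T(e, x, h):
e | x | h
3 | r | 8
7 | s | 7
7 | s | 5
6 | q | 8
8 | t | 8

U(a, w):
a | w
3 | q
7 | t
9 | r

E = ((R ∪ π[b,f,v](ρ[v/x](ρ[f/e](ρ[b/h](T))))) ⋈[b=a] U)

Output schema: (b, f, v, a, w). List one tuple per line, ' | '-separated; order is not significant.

Per-node cardinality:
  R → 5
  T → 5
  ρ[b/h](T) → 5
  ρ[f/e](ρ[b/h](T)) → 5
  ρ[v/x](ρ[f/e](ρ[b/h](T))) → 5
  π[b,f,v](ρ[v/x](ρ[f/e](ρ[b/h](T)))) → 5
  (R ∪ π[b,f,v](ρ[v/x](ρ[f/e](ρ[b/h](T))))) → 10
  U → 3
  ((R ∪ π[b,f,v](ρ[v/x](ρ[f/e](ρ[b/h](T))))) ⋈[b=a] U) → 3

== RESULT ==
b | f | v | a | w
3 | 9 | t | 3 | q
7 | 7 | s | 7 | t
9 | 2 | r | 9 | r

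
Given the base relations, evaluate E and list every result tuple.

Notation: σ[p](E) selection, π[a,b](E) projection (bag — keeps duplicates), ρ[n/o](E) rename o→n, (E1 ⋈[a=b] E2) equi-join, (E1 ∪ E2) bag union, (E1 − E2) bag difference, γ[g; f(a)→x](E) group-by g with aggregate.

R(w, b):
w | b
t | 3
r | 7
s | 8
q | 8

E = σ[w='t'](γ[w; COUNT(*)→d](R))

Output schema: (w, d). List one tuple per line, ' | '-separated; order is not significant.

Row counts bottom-up:
  R → 4
  γ[w; COUNT(*)→d](R) → 4
  σ[w='t'](γ[w; COUNT(*)→d](R)) → 1

== RESULT ==
w | d
t | 1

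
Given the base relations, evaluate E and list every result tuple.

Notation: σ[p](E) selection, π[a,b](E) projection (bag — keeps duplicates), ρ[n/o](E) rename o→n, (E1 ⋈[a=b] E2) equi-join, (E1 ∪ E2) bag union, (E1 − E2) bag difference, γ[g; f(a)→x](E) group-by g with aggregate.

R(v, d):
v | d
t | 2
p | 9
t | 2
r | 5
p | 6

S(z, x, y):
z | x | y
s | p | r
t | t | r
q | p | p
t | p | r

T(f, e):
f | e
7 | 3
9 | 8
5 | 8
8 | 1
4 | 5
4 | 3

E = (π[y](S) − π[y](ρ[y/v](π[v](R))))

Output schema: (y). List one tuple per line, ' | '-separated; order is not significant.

Row counts bottom-up:
  S → 4
  π[y](S) → 4
  R → 5
  π[v](R) → 5
  ρ[y/v](π[v](R)) → 5
  π[y](ρ[y/v](π[v](R))) → 5
  (π[y](S) − π[y](ρ[y/v](π[v](R)))) → 2

== RESULT ==
y
r
r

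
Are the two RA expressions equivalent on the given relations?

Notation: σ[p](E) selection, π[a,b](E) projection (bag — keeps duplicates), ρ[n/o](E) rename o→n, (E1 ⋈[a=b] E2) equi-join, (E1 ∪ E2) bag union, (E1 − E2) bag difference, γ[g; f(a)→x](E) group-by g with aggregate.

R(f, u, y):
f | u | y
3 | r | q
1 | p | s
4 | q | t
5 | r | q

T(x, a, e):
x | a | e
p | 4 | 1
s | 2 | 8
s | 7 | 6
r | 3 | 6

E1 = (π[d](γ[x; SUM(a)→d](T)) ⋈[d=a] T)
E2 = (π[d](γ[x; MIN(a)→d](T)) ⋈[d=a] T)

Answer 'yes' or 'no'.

E1 subexpression sizes:
  T → 4
  γ[x; SUM(a)→d](T) → 3
  π[d](γ[x; SUM(a)→d](T)) → 3
  T → 4
  (π[d](γ[x; SUM(a)→d](T)) ⋈[d=a] T) → 2
E2 subexpression sizes:
  T → 4
  γ[x; MIN(a)→d](T) → 3
  π[d](γ[x; MIN(a)→d](T)) → 3
  T → 4
  (π[d](γ[x; MIN(a)→d](T)) ⋈[d=a] T) → 3

E1 result:
d | x | a | e
3 | r | 3 | 6
4 | p | 4 | 1
E2 result:
d | x | a | e
2 | s | 2 | 8
3 | r | 3 | 6
4 | p | 4 | 1
Witness: (2, 's', 2, 8) appears 0× in E1 but 1× in E2.

no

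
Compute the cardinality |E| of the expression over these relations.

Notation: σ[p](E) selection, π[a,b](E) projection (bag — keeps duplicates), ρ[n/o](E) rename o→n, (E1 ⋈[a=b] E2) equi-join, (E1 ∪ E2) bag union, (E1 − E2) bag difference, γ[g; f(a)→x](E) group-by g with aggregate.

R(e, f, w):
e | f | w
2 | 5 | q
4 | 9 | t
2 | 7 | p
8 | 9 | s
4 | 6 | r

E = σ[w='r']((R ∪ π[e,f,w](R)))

Subexpression sizes:
  R → 5
  R → 5
  π[e,f,w](R) → 5
  (R ∪ π[e,f,w](R)) → 10
  σ[w='r']((R ∪ π[e,f,w](R))) → 2

|E| = 2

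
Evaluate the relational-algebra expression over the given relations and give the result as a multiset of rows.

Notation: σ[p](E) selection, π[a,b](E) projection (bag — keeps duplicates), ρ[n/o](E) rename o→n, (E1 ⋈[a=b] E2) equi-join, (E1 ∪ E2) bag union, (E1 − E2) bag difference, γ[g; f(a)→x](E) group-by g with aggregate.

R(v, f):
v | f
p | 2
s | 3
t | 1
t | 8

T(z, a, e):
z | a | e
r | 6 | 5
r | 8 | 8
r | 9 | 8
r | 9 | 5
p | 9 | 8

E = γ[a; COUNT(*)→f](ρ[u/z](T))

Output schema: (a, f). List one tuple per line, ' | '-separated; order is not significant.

Subexpression sizes:
  T → 5
  ρ[u/z](T) → 5
  γ[a; COUNT(*)→f](ρ[u/z](T)) → 3

== RESULT ==
a | f
6 | 1
8 | 1
9 | 3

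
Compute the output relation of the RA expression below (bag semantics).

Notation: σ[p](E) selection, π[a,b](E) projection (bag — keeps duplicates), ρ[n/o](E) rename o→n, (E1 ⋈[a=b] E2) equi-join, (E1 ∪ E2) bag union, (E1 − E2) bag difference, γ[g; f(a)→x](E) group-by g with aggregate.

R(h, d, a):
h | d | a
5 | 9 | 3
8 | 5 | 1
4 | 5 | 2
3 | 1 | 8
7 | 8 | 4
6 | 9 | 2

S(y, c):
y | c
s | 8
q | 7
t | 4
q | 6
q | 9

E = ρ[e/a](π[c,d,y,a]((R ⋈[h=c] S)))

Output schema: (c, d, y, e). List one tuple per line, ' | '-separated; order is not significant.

Per-node cardinality:
  R → 6
  S → 5
  (R ⋈[h=c] S) → 4
  π[c,d,y,a]((R ⋈[h=c] S)) → 4
  ρ[e/a](π[c,d,y,a]((R ⋈[h=c] S))) → 4

== RESULT ==
c | d | y | e
4 | 5 | t | 2
6 | 9 | q | 2
7 | 8 | q | 4
8 | 5 | s | 1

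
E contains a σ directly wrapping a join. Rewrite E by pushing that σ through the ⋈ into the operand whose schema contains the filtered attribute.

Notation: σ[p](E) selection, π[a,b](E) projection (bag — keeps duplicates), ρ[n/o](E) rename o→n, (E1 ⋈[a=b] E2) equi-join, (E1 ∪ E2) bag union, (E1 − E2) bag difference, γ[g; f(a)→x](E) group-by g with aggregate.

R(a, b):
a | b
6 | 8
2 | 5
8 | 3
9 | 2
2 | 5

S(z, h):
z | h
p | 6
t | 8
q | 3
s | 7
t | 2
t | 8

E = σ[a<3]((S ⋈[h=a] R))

σ filters on a, owned by the right side.
E' = (S ⋈[h=a] σ[a<3](R))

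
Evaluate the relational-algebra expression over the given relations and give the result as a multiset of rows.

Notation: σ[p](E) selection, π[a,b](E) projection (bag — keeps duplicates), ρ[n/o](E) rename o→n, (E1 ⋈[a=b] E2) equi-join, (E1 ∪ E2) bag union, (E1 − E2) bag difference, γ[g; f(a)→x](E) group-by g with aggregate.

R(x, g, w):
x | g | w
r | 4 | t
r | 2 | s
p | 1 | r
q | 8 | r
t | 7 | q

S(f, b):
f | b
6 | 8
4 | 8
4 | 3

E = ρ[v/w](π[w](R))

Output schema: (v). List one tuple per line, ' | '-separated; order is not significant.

Stepwise |·|:
  R → 5
  π[w](R) → 5
  ρ[v/w](π[w](R)) → 5

== RESULT ==
v
q
r
r
s
t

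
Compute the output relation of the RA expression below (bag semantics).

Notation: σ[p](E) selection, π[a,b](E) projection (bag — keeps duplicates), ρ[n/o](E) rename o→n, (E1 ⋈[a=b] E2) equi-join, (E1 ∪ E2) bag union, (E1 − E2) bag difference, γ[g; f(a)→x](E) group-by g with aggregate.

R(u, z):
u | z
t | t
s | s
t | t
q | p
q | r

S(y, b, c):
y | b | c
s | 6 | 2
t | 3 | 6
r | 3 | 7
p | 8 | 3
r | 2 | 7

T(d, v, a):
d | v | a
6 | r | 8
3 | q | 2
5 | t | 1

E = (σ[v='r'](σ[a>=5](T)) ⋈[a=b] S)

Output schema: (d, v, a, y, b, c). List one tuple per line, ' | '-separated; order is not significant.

Subexpression sizes:
  T → 3
  σ[a>=5](T) → 1
  σ[v='r'](σ[a>=5](T)) → 1
  S → 5
  (σ[v='r'](σ[a>=5](T)) ⋈[a=b] S) → 1

== RESULT ==
d | v | a | y | b | c
6 | r | 8 | p | 8 | 3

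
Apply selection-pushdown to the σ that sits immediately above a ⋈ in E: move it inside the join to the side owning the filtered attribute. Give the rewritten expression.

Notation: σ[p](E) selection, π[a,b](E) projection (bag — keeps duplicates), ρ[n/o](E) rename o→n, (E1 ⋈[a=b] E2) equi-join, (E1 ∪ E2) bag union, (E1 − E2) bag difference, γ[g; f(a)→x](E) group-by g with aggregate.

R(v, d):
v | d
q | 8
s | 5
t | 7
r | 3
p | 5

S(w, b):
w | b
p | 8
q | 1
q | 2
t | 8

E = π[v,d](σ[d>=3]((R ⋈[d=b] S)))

σ filters on d, owned by the left side.
E' = π[v,d]((σ[d>=3](R) ⋈[d=b] S))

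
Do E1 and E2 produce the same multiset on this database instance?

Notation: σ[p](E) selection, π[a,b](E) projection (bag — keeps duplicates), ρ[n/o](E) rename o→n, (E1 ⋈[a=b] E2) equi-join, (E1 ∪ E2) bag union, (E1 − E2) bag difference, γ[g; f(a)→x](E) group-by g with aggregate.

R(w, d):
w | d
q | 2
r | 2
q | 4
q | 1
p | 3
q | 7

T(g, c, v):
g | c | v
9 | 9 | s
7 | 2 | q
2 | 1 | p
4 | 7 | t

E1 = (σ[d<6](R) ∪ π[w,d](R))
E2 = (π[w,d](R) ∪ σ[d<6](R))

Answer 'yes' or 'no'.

E1 row counts bottom-up:
  R → 6
  σ[d<6](R) → 5
  R → 6
  π[w,d](R) → 6
  (σ[d<6](R) ∪ π[w,d](R)) → 11
E2 row counts bottom-up:
  R → 6
  π[w,d](R) → 6
  R → 6
  σ[d<6](R) → 5
  (π[w,d](R) ∪ σ[d<6](R)) → 11

E1 and E2 produce the same multiset:
w | d
p | 3
p | 3
q | 1
q | 1
q | 2
q | 2
q | 4
q | 4
q | 7
r | 2
r | 2

yes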